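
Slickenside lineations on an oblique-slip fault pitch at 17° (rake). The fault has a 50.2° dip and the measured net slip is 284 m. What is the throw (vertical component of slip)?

dip-slip = net slip × sin(rake) = 284 m × sin(17°) = 83.03 m
throw = dip-slip × sin(dip) = 83.03 × sin(50.2°) = 63.8 m

63.8 m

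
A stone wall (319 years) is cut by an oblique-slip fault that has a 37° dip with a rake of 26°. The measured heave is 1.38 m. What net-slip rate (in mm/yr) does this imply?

dip-slip = heave / cos(dip) = 1.38 / cos(37°) = 1.728 m
net slip = dip-slip / sin(rake) = 1.728 / sin(26°) = 3.942 m
rate = 3.942 m / 319 years = 0.0124 m/yr = 12.4 mm/yr

12.4 mm/yr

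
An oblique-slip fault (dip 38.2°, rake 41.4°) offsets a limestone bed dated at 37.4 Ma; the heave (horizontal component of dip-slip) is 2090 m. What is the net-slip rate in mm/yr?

dip-slip = heave / cos(dip) = 2090 / cos(38.2°) = 2660 m
net slip = dip-slip / sin(rake) = 2660 / sin(41.4°) = 4022 m
rate = 4022 m / 37.4 Ma = 0.000108 m/yr = 0.108 mm/yr

0.108 mm/yr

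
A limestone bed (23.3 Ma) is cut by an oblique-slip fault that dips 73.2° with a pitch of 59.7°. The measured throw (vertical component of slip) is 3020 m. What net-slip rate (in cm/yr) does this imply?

dip-slip = throw / sin(dip) = 3020 / sin(73.2°) = 3155 m
net slip = dip-slip / sin(rake) = 3155 / sin(59.7°) = 3654 m
rate = 3654 m / 23.3 Ma = 0.000157 m/yr = 0.0157 cm/yr

0.0157 cm/yr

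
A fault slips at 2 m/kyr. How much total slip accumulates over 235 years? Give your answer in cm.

slip = rate × time = 2 m/kyr × 235 years = 0.470 m = 47 cm

47 cm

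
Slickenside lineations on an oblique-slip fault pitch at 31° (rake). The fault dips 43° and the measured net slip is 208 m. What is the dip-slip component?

dip-slip = net slip × sin(rake) = 208 m × sin(31°) = 107 m

107 m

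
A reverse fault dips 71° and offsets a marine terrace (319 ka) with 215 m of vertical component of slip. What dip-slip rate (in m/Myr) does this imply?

713 m/Myr

dip-slip = throw / sin(dip) = 215 m / sin(71°) = 227.4 m
rate = 227.4 m / 319 ka = 0.000713 m/yr = 713 m/Myr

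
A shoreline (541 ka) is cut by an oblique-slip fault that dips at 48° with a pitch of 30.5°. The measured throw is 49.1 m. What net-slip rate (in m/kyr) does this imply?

0.241 m/kyr

dip-slip = throw / sin(dip) = 49.1 / sin(48°) = 66.07 m
net slip = dip-slip / sin(rake) = 66.07 / sin(30.5°) = 130.2 m
rate = 130.2 m / 541 ka = 0.000241 m/yr = 0.241 m/kyr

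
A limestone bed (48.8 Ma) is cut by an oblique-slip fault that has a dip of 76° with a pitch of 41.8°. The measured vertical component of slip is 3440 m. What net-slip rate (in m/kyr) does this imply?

dip-slip = throw / sin(dip) = 3440 / sin(76°) = 3545 m
net slip = dip-slip / sin(rake) = 3545 / sin(41.8°) = 5319 m
rate = 5319 m / 48.8 Ma = 0.000109 m/yr = 0.109 m/kyr

0.109 m/kyr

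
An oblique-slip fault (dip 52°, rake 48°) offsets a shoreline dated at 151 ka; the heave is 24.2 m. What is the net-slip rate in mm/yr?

0.350 mm/yr

dip-slip = heave / cos(dip) = 24.2 / cos(52°) = 39.31 m
net slip = dip-slip / sin(rake) = 39.31 / sin(48°) = 52.89 m
rate = 52.89 m / 151 ka = 0.000350 m/yr = 0.350 mm/yr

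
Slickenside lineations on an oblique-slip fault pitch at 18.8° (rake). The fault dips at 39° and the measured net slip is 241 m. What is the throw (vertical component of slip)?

48.9 m

dip-slip = net slip × sin(rake) = 241 m × sin(18.8°) = 77.67 m
throw = dip-slip × sin(dip) = 77.67 × sin(39°) = 48.9 m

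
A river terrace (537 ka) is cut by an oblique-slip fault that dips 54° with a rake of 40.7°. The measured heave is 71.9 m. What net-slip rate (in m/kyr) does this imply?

dip-slip = heave / cos(dip) = 71.9 / cos(54°) = 122.3 m
net slip = dip-slip / sin(rake) = 122.3 / sin(40.7°) = 187.6 m
rate = 187.6 m / 537 ka = 0.000349 m/yr = 0.349 m/kyr

0.349 m/kyr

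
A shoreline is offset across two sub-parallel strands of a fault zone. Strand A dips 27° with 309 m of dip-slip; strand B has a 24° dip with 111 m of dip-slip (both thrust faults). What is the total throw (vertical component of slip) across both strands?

throw_A = 309 × sin(27°) = 140.3 m
throw_B = 111 × sin(24°) = 45.15 m
total = 140.3 + 45.15 = 185 m

185 m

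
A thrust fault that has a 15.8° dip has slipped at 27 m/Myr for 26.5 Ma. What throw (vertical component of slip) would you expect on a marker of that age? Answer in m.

dip-slip = rate × time = 27 m/Myr × 26.5 Ma = 715.5 m
throw = dip-slip × sin(dip) = 715.5 × sin(15.8°) = 195 m

195 m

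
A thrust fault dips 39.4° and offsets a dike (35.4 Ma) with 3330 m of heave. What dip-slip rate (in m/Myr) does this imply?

122 m/Myr

dip-slip = heave / cos(dip) = 3330 m / cos(39.4°) = 4309 m
rate = 4309 m / 35.4 Ma = 0.000122 m/yr = 122 m/Myr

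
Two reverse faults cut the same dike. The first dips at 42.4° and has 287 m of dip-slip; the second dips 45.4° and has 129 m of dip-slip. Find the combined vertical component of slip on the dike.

throw_A = 287 × sin(42.4°) = 193.5 m
throw_B = 129 × sin(45.4°) = 91.85 m
total = 193.5 + 91.85 = 285 m

285 m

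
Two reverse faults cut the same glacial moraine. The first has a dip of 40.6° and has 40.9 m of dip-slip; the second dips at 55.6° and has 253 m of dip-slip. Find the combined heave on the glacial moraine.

heave_A = 40.9 × cos(40.6°) = 31.05 m
heave_B = 253 × cos(55.6°) = 142.9 m
total = 31.05 + 142.9 = 174 m

174 m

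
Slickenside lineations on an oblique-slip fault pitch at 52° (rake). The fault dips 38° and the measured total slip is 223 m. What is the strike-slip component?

137 m

strike-slip = net slip × cos(rake) = 223 m × cos(52°) = 137 m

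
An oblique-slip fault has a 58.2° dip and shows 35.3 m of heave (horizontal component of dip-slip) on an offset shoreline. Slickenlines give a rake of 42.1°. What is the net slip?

dip-slip = heave / cos(dip) = 35.3 / cos(58.2°) = 66.99 m
net slip = dip-slip / sin(rake) = 66.99 / sin(42.1°) = 99.9 m

99.9 m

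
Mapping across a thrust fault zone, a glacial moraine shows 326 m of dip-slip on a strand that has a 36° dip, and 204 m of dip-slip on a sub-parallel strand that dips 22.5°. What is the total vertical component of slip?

throw_A = 326 × sin(36°) = 191.6 m
throw_B = 204 × sin(22.5°) = 78.07 m
total = 191.6 + 78.07 = 270 m

270 m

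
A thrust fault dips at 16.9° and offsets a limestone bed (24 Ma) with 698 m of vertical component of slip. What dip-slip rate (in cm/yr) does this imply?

0.0100 cm/yr

dip-slip = throw / sin(dip) = 698 m / sin(16.9°) = 2401 m
rate = 2401 m / 24 Ma = 0.000100 m/yr = 0.0100 cm/yr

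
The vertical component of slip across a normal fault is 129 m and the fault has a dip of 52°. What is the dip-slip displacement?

164 m

dip-slip = throw / sin(dip) = 129 / sin(52°) = 164 m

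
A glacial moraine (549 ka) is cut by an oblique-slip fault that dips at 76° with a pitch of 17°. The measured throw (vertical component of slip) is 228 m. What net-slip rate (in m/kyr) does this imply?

dip-slip = throw / sin(dip) = 228 / sin(76°) = 235 m
net slip = dip-slip / sin(rake) = 235 / sin(17°) = 803.7 m
rate = 803.7 m / 549 ka = 0.00146 m/yr = 1.46 m/kyr

1.46 m/kyr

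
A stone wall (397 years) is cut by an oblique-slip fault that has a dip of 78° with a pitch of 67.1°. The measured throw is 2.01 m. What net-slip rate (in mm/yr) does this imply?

5.62 mm/yr

dip-slip = throw / sin(dip) = 2.01 / sin(78°) = 2.055 m
net slip = dip-slip / sin(rake) = 2.055 / sin(67.1°) = 2.231 m
rate = 2.231 m / 397 years = 0.00562 m/yr = 5.62 mm/yr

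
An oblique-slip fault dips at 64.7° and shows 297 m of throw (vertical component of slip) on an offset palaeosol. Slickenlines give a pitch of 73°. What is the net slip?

344 m

dip-slip = throw / sin(dip) = 297 / sin(64.7°) = 328.5 m
net slip = dip-slip / sin(rake) = 328.5 / sin(73°) = 344 m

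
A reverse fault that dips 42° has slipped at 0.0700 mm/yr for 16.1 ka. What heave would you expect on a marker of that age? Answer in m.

0.838 m

dip-slip = rate × time = 0.0700 mm/yr × 16.1 ka = 1.127 m
heave = dip-slip × cos(dip) = 1.127 × cos(42°) = 0.838 m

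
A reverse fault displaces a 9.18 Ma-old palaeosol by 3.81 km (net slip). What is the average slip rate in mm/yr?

rate = 3.81 km / 9.18 Ma = 0.000415 m/yr = 0.415 mm/yr

0.415 mm/yr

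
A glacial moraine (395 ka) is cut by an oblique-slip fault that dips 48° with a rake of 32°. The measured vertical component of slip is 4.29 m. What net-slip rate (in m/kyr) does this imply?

dip-slip = throw / sin(dip) = 4.29 / sin(48°) = 5.773 m
net slip = dip-slip / sin(rake) = 5.773 / sin(32°) = 10.89 m
rate = 10.89 m / 395 ka = 0.0000276 m/yr = 0.0276 m/kyr

0.0276 m/kyr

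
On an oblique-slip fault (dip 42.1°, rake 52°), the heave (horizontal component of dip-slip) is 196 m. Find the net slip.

dip-slip = heave / cos(dip) = 196 / cos(42.1°) = 264.2 m
net slip = dip-slip / sin(rake) = 264.2 / sin(52°) = 335 m

335 m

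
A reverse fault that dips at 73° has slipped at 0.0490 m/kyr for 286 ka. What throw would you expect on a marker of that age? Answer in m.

13.4 m

dip-slip = rate × time = 0.0490 m/kyr × 286 ka = 14.01 m
throw = dip-slip × sin(dip) = 14.01 × sin(73°) = 13.4 m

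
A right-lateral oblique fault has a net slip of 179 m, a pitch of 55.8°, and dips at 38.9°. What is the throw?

dip-slip = net slip × sin(rake) = 179 m × sin(55.8°) = 148 m
throw = dip-slip × sin(dip) = 148 × sin(38.9°) = 93 m

93 m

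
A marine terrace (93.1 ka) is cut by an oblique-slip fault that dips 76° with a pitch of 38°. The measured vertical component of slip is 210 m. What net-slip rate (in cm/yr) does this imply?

dip-slip = throw / sin(dip) = 210 / sin(76°) = 216.4 m
net slip = dip-slip / sin(rake) = 216.4 / sin(38°) = 351.5 m
rate = 351.5 m / 93.1 ka = 0.00378 m/yr = 0.378 cm/yr

0.378 cm/yr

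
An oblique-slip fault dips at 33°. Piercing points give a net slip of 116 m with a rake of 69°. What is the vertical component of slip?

59 m

dip-slip = net slip × sin(rake) = 116 m × sin(69°) = 108.3 m
throw = dip-slip × sin(dip) = 108.3 × sin(33°) = 59 m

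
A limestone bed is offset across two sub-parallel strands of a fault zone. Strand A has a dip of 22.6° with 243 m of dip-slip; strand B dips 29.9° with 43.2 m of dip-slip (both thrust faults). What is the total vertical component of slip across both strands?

throw_A = 243 × sin(22.6°) = 93.38 m
throw_B = 43.2 × sin(29.9°) = 21.53 m
total = 93.38 + 21.53 = 115 m

115 m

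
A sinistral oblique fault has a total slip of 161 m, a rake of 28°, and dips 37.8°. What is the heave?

59.7 m

dip-slip = net slip × sin(rake) = 161 m × sin(28°) = 75.58 m
heave = dip-slip × cos(dip) = 75.58 × cos(37.8°) = 59.7 m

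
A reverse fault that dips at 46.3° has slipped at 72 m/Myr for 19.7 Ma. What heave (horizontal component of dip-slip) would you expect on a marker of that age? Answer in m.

dip-slip = rate × time = 72 m/Myr × 19.7 Ma = 1418 m
heave = dip-slip × cos(dip) = 1418 × cos(46.3°) = 980 m

980 m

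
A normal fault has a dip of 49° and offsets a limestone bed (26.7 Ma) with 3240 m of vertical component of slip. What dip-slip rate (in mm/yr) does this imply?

0.161 mm/yr

dip-slip = throw / sin(dip) = 3240 m / sin(49°) = 4293 m
rate = 4293 m / 26.7 Ma = 0.000161 m/yr = 0.161 mm/yr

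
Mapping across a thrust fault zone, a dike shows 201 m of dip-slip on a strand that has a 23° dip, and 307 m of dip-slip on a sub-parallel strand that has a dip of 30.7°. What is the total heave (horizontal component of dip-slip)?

449 m

heave_A = 201 × cos(23°) = 185 m
heave_B = 307 × cos(30.7°) = 264 m
total = 185 + 264 = 449 m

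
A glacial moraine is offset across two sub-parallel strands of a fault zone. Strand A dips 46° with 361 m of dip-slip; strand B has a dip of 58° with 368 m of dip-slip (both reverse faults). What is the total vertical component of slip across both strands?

throw_A = 361 × sin(46°) = 259.7 m
throw_B = 368 × sin(58°) = 312.1 m
total = 259.7 + 312.1 = 572 m

572 m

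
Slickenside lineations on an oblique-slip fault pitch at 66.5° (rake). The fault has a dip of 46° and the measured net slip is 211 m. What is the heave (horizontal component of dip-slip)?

134 m

dip-slip = net slip × sin(rake) = 211 m × sin(66.5°) = 193.5 m
heave = dip-slip × cos(dip) = 193.5 × cos(46°) = 134 m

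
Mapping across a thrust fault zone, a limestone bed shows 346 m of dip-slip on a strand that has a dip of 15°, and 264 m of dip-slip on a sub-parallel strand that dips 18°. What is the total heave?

585 m

heave_A = 346 × cos(15°) = 334.2 m
heave_B = 264 × cos(18°) = 251.1 m
total = 334.2 + 251.1 = 585 m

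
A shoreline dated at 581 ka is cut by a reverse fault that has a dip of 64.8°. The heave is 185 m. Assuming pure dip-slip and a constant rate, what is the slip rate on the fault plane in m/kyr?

dip-slip = heave / cos(dip) = 185 m / cos(64.8°) = 434.5 m
rate = 434.5 m / 581 ka = 0.000748 m/yr = 0.748 m/kyr

0.748 m/kyr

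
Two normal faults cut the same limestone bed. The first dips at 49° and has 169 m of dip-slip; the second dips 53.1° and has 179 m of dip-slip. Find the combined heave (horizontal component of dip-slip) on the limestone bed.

218 m

heave_A = 169 × cos(49°) = 110.9 m
heave_B = 179 × cos(53.1°) = 107.5 m
total = 110.9 + 107.5 = 218 m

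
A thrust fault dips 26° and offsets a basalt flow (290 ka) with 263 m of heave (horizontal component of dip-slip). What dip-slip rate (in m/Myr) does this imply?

1010 m/Myr

dip-slip = heave / cos(dip) = 263 m / cos(26°) = 292.6 m
rate = 292.6 m / 290 ka = 0.00101 m/yr = 1010 m/Myr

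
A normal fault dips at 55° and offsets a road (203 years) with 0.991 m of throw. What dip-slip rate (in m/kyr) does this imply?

5.96 m/kyr

dip-slip = throw / sin(dip) = 0.991 m / sin(55°) = 1.210 m
rate = 1.210 m / 203 years = 0.00596 m/yr = 5.96 m/kyr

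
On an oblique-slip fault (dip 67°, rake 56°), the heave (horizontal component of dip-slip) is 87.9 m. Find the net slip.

dip-slip = heave / cos(dip) = 87.9 / cos(67°) = 225 m
net slip = dip-slip / sin(rake) = 225 / sin(56°) = 271 m

271 m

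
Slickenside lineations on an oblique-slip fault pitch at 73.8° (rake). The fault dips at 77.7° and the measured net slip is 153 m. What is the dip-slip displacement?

147 m

dip-slip = net slip × sin(rake) = 153 m × sin(73.8°) = 147 m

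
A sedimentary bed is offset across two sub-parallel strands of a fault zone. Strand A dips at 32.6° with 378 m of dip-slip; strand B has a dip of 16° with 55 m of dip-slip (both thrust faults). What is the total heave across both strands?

371 m

heave_A = 378 × cos(32.6°) = 318.4 m
heave_B = 55 × cos(16°) = 52.87 m
total = 318.4 + 52.87 = 371 m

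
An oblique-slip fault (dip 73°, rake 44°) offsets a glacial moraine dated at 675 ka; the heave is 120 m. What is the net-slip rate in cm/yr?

0.0875 cm/yr

dip-slip = heave / cos(dip) = 120 / cos(73°) = 410.4 m
net slip = dip-slip / sin(rake) = 410.4 / sin(44°) = 590.8 m
rate = 590.8 m / 675 ka = 0.000875 m/yr = 0.0875 cm/yr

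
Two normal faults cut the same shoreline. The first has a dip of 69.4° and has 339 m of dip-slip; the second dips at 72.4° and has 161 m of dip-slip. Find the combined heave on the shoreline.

168 m

heave_A = 339 × cos(69.4°) = 119.3 m
heave_B = 161 × cos(72.4°) = 48.68 m
total = 119.3 + 48.68 = 168 m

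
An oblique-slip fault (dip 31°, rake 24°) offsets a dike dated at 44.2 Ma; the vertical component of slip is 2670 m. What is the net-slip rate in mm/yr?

dip-slip = throw / sin(dip) = 2670 / sin(31°) = 5184 m
net slip = dip-slip / sin(rake) = 5184 / sin(24°) = 12750 m
rate = 12750 m / 44.2 Ma = 0.000288 m/yr = 0.288 mm/yr

0.288 mm/yr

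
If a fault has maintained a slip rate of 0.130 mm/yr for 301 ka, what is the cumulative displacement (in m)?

slip = rate × time = 0.130 mm/yr × 301 ka = 39.1 m

39.1 m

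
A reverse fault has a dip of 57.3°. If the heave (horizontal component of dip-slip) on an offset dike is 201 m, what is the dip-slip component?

dip-slip = heave / cos(dip) = 201 / cos(57.3°) = 372 m

372 m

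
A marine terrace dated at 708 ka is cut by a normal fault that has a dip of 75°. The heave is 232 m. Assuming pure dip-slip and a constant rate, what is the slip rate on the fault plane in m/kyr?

dip-slip = heave / cos(dip) = 232 m / cos(75°) = 896.4 m
rate = 896.4 m / 708 ka = 0.00127 m/yr = 1.27 m/kyr

1.27 m/kyr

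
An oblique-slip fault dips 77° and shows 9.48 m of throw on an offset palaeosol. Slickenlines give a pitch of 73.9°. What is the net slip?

dip-slip = throw / sin(dip) = 9.48 / sin(77°) = 9.729 m
net slip = dip-slip / sin(rake) = 9.729 / sin(73.9°) = 10.1 m

10.1 m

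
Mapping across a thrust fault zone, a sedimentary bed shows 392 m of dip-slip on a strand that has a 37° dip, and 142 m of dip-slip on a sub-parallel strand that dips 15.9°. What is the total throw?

throw_A = 392 × sin(37°) = 235.9 m
throw_B = 142 × sin(15.9°) = 38.90 m
total = 235.9 + 38.90 = 275 m

275 m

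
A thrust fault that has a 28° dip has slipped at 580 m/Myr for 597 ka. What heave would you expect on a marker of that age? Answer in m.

306 m

dip-slip = rate × time = 580 m/Myr × 597 ka = 346.3 m
heave = dip-slip × cos(dip) = 346.3 × cos(28°) = 306 m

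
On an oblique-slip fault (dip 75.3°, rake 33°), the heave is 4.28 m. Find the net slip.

dip-slip = heave / cos(dip) = 4.28 / cos(75.3°) = 16.87 m
net slip = dip-slip / sin(rake) = 16.87 / sin(33°) = 31 m

31 m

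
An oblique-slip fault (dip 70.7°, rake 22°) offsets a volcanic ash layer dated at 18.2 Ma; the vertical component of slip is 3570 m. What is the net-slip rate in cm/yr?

dip-slip = throw / sin(dip) = 3570 / sin(70.7°) = 3783 m
net slip = dip-slip / sin(rake) = 3783 / sin(22°) = 10100 m
rate = 10100 m / 18.2 Ma = 0.000555 m/yr = 0.0555 cm/yr

0.0555 cm/yr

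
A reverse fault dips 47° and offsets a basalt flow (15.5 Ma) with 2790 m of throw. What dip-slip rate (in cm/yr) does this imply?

dip-slip = throw / sin(dip) = 2790 m / sin(47°) = 3815 m
rate = 3815 m / 15.5 Ma = 0.000246 m/yr = 0.0246 cm/yr

0.0246 cm/yr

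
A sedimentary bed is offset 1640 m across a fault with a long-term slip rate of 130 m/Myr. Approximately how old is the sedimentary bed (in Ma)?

age = offset / rate = 1640 m / (130 m/Myr) = 1.26e+07 yr = 12.6 Ma

12.6 Ma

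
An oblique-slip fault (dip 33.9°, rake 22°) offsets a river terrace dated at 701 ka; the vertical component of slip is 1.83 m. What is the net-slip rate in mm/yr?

dip-slip = throw / sin(dip) = 1.83 / sin(33.9°) = 3.281 m
net slip = dip-slip / sin(rake) = 3.281 / sin(22°) = 8.759 m
rate = 8.759 m / 701 ka = 0.0000125 m/yr = 0.0125 mm/yr

0.0125 mm/yr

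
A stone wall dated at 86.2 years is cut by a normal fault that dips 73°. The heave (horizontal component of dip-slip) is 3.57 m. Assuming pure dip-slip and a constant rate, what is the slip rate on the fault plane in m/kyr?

142 m/kyr

dip-slip = heave / cos(dip) = 3.57 m / cos(73°) = 12.21 m
rate = 12.21 m / 86.2 years = 0.142 m/yr = 142 m/kyr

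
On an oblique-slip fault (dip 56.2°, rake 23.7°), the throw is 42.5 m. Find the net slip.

dip-slip = throw / sin(dip) = 42.5 / sin(56.2°) = 51.14 m
net slip = dip-slip / sin(rake) = 51.14 / sin(23.7°) = 127 m

127 m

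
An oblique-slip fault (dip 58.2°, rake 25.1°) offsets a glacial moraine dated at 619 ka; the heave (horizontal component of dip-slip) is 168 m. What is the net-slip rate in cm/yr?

0.121 cm/yr

dip-slip = heave / cos(dip) = 168 / cos(58.2°) = 318.8 m
net slip = dip-slip / sin(rake) = 318.8 / sin(25.1°) = 751.6 m
rate = 751.6 m / 619 ka = 0.00121 m/yr = 0.121 cm/yr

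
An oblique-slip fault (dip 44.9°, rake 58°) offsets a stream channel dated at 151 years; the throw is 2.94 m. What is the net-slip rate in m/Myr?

dip-slip = throw / sin(dip) = 2.94 / sin(44.9°) = 4.165 m
net slip = dip-slip / sin(rake) = 4.165 / sin(58°) = 4.911 m
rate = 4.911 m / 151 years = 0.0325 m/yr = 32500 m/Myr

32500 m/Myr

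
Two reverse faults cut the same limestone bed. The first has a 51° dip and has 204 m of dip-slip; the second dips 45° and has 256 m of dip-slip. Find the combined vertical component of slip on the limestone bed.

throw_A = 204 × sin(51°) = 158.5 m
throw_B = 256 × sin(45°) = 181 m
total = 158.5 + 181 = 340 m

340 m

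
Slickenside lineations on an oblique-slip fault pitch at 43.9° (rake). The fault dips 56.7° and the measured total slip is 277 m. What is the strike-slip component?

strike-slip = net slip × cos(rake) = 277 m × cos(43.9°) = 200 m

200 m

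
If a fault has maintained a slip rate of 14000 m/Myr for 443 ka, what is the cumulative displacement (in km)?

slip = rate × time = 14000 m/Myr × 443 ka = 6200 m = 6.20 km

6.20 km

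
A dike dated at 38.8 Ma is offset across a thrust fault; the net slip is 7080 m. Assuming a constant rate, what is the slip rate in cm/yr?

rate = 7080 m / 38.8 Ma = 0.000182 m/yr = 0.0182 cm/yr

0.0182 cm/yr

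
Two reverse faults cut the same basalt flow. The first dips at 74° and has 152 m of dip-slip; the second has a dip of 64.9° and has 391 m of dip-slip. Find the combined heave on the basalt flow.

208 m

heave_A = 152 × cos(74°) = 41.90 m
heave_B = 391 × cos(64.9°) = 165.9 m
total = 41.90 + 165.9 = 208 m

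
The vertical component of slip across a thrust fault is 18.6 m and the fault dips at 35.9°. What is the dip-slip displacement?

31.7 m

dip-slip = throw / sin(dip) = 18.6 / sin(35.9°) = 31.7 m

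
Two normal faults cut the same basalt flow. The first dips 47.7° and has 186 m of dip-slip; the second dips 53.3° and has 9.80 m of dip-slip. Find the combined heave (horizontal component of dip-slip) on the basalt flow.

131 m

heave_A = 186 × cos(47.7°) = 125.2 m
heave_B = 9.80 × cos(53.3°) = 5.857 m
total = 125.2 + 5.857 = 131 m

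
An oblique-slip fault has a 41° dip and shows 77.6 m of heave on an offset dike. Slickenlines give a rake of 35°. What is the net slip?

179 m

dip-slip = heave / cos(dip) = 77.6 / cos(41°) = 102.8 m
net slip = dip-slip / sin(rake) = 102.8 / sin(35°) = 179 m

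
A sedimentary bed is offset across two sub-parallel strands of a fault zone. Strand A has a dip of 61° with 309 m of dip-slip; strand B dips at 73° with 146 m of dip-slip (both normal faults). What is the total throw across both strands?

410 m

throw_A = 309 × sin(61°) = 270.3 m
throw_B = 146 × sin(73°) = 139.6 m
total = 270.3 + 139.6 = 410 m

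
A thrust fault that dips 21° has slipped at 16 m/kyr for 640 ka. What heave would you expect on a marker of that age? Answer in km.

9.56 km

dip-slip = rate × time = 16 m/kyr × 640 ka = 10240 m
heave = dip-slip × cos(dip) = 10240 × cos(21°) = 9560 m = 9.56 km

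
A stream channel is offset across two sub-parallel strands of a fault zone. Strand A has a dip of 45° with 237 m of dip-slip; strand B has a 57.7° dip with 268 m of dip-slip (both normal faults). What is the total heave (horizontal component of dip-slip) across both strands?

heave_A = 237 × cos(45°) = 167.6 m
heave_B = 268 × cos(57.7°) = 143.2 m
total = 167.6 + 143.2 = 311 m

311 m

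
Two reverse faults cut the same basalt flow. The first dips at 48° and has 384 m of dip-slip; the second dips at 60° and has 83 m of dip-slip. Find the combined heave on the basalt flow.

298 m

heave_A = 384 × cos(48°) = 256.9 m
heave_B = 83 × cos(60°) = 41.50 m
total = 256.9 + 41.50 = 298 m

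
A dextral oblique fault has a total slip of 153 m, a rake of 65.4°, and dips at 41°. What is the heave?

dip-slip = net slip × sin(rake) = 153 m × sin(65.4°) = 139.1 m
heave = dip-slip × cos(dip) = 139.1 × cos(41°) = 105 m

105 m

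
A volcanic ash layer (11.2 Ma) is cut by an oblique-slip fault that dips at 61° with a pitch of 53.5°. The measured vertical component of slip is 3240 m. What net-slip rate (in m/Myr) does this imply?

dip-slip = throw / sin(dip) = 3240 / sin(61°) = 3704 m
net slip = dip-slip / sin(rake) = 3704 / sin(53.5°) = 4608 m
rate = 4608 m / 11.2 Ma = 0.000411 m/yr = 411 m/Myr

411 m/Myr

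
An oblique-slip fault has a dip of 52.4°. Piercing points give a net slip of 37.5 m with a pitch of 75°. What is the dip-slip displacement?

dip-slip = net slip × sin(rake) = 37.5 m × sin(75°) = 36.2 m

36.2 m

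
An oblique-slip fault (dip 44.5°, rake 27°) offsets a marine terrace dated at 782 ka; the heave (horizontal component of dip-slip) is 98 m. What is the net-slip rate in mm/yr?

0.387 mm/yr

dip-slip = heave / cos(dip) = 98 / cos(44.5°) = 137.4 m
net slip = dip-slip / sin(rake) = 137.4 / sin(27°) = 302.6 m
rate = 302.6 m / 782 ka = 0.000387 m/yr = 0.387 mm/yr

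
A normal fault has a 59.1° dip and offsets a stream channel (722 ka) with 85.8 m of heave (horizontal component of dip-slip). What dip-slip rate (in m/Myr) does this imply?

231 m/Myr

dip-slip = heave / cos(dip) = 85.8 m / cos(59.1°) = 167.1 m
rate = 167.1 m / 722 ka = 0.000231 m/yr = 231 m/Myr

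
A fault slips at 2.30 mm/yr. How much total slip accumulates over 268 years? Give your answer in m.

0.616 m

slip = rate × time = 2.30 mm/yr × 268 years = 0.616 m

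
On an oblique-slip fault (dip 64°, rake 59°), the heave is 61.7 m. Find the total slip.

164 m

dip-slip = heave / cos(dip) = 61.7 / cos(64°) = 140.7 m
net slip = dip-slip / sin(rake) = 140.7 / sin(59°) = 164 m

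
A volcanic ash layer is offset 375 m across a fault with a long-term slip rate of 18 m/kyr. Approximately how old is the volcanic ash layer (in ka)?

20.8 ka

age = offset / rate = 375 m / (18 m/kyr) = 20800 yr = 20.8 ka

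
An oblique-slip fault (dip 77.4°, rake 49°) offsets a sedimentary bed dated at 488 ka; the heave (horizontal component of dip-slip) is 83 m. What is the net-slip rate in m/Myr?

1030 m/Myr

dip-slip = heave / cos(dip) = 83 / cos(77.4°) = 380.5 m
net slip = dip-slip / sin(rake) = 380.5 / sin(49°) = 504.1 m
rate = 504.1 m / 488 ka = 0.00103 m/yr = 1030 m/Myr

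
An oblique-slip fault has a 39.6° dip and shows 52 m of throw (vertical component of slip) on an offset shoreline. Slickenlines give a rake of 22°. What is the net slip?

dip-slip = throw / sin(dip) = 52 / sin(39.6°) = 81.58 m
net slip = dip-slip / sin(rake) = 81.58 / sin(22°) = 218 m

218 m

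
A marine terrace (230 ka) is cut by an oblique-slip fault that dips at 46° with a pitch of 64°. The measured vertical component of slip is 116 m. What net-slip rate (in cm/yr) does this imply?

dip-slip = throw / sin(dip) = 116 / sin(46°) = 161.3 m
net slip = dip-slip / sin(rake) = 161.3 / sin(64°) = 179.4 m
rate = 179.4 m / 230 ka = 0.000780 m/yr = 0.0780 cm/yr

0.0780 cm/yr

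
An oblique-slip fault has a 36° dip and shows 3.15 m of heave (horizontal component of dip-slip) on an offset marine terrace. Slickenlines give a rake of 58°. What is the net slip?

dip-slip = heave / cos(dip) = 3.15 / cos(36°) = 3.894 m
net slip = dip-slip / sin(rake) = 3.894 / sin(58°) = 4.59 m

4.59 m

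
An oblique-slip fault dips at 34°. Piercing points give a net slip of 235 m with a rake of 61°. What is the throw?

115 m

dip-slip = net slip × sin(rake) = 235 m × sin(61°) = 205.5 m
throw = dip-slip × sin(dip) = 205.5 × sin(34°) = 115 m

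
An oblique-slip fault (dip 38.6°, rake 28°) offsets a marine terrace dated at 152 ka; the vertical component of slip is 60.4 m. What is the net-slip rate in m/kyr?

dip-slip = throw / sin(dip) = 60.4 / sin(38.6°) = 96.81 m
net slip = dip-slip / sin(rake) = 96.81 / sin(28°) = 206.2 m
rate = 206.2 m / 152 ka = 0.00136 m/yr = 1.36 m/kyr

1.36 m/kyr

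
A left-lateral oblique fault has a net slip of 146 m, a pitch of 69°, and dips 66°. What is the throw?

125 m

dip-slip = net slip × sin(rake) = 146 m × sin(69°) = 136.3 m
throw = dip-slip × sin(dip) = 136.3 × sin(66°) = 125 m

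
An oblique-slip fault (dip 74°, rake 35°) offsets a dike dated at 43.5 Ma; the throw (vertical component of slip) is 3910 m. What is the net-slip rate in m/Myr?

163 m/Myr

dip-slip = throw / sin(dip) = 3910 / sin(74°) = 4068 m
net slip = dip-slip / sin(rake) = 4068 / sin(35°) = 7092 m
rate = 7092 m / 43.5 Ma = 0.000163 m/yr = 163 m/Myr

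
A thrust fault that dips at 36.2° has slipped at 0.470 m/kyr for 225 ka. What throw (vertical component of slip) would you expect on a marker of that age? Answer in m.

62.5 m

dip-slip = rate × time = 0.470 m/kyr × 225 ka = 105.8 m
throw = dip-slip × sin(dip) = 105.8 × sin(36.2°) = 62.5 m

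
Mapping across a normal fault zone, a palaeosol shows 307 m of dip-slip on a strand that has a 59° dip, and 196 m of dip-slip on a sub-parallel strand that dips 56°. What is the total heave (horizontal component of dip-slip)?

heave_A = 307 × cos(59°) = 158.1 m
heave_B = 196 × cos(56°) = 109.6 m
total = 158.1 + 109.6 = 268 m

268 m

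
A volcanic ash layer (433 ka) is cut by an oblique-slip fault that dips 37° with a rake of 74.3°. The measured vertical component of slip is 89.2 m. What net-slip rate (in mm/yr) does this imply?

0.356 mm/yr

dip-slip = throw / sin(dip) = 89.2 / sin(37°) = 148.2 m
net slip = dip-slip / sin(rake) = 148.2 / sin(74.3°) = 154 m
rate = 154 m / 433 ka = 0.000356 m/yr = 0.356 mm/yr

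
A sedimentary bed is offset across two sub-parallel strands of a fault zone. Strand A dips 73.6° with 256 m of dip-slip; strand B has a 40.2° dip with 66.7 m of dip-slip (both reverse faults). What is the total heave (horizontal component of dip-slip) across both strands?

123 m

heave_A = 256 × cos(73.6°) = 72.28 m
heave_B = 66.7 × cos(40.2°) = 50.95 m
total = 72.28 + 50.95 = 123 m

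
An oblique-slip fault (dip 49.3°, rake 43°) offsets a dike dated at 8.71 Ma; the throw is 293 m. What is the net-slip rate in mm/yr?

0.0651 mm/yr

dip-slip = throw / sin(dip) = 293 / sin(49.3°) = 386.5 m
net slip = dip-slip / sin(rake) = 386.5 / sin(43°) = 566.7 m
rate = 566.7 m / 8.71 Ma = 0.0000651 m/yr = 0.0651 mm/yr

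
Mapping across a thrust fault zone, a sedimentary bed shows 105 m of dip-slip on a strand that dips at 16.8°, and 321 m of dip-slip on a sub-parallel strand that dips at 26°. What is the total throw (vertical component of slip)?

throw_A = 105 × sin(16.8°) = 30.35 m
throw_B = 321 × sin(26°) = 140.7 m
total = 30.35 + 140.7 = 171 m

171 m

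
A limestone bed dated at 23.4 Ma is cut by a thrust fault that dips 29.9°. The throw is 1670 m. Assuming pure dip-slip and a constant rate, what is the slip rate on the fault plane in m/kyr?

dip-slip = throw / sin(dip) = 1670 m / sin(29.9°) = 3350 m
rate = 3350 m / 23.4 Ma = 0.000143 m/yr = 0.143 m/kyr

0.143 m/kyr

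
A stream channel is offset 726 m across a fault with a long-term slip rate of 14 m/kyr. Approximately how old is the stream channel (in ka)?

age = offset / rate = 726 m / (14 m/kyr) = 51900 yr = 51.9 ka

51.9 ka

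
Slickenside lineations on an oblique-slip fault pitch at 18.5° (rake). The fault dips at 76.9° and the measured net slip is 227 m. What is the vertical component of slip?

dip-slip = net slip × sin(rake) = 227 m × sin(18.5°) = 72.03 m
throw = dip-slip × sin(dip) = 72.03 × sin(76.9°) = 70.2 m

70.2 m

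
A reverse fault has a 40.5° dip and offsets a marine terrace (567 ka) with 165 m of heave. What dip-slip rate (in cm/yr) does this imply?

dip-slip = heave / cos(dip) = 165 m / cos(40.5°) = 217 m
rate = 217 m / 567 ka = 0.000383 m/yr = 0.0383 cm/yr

0.0383 cm/yr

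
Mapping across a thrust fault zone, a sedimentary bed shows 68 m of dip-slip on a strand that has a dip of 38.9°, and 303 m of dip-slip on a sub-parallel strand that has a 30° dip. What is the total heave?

heave_A = 68 × cos(38.9°) = 52.92 m
heave_B = 303 × cos(30°) = 262.4 m
total = 52.92 + 262.4 = 315 m

315 m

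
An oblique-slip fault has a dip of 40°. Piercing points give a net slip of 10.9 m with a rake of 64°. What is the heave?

dip-slip = net slip × sin(rake) = 10.9 m × sin(64°) = 9.797 m
heave = dip-slip × cos(dip) = 9.797 × cos(40°) = 7.50 m

7.50 m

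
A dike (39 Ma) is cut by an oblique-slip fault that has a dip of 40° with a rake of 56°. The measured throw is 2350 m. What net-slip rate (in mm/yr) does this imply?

0.113 mm/yr

dip-slip = throw / sin(dip) = 2350 / sin(40°) = 3656 m
net slip = dip-slip / sin(rake) = 3656 / sin(56°) = 4410 m
rate = 4410 m / 39 Ma = 0.000113 m/yr = 0.113 mm/yr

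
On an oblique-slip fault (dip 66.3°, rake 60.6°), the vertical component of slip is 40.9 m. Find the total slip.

51.3 m

dip-slip = throw / sin(dip) = 40.9 / sin(66.3°) = 44.67 m
net slip = dip-slip / sin(rake) = 44.67 / sin(60.6°) = 51.3 m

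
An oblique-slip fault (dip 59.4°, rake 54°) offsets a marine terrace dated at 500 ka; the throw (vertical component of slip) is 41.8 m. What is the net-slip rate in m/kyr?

0.120 m/kyr

dip-slip = throw / sin(dip) = 41.8 / sin(59.4°) = 48.56 m
net slip = dip-slip / sin(rake) = 48.56 / sin(54°) = 60.03 m
rate = 60.03 m / 500 ka = 0.000120 m/yr = 0.120 m/kyr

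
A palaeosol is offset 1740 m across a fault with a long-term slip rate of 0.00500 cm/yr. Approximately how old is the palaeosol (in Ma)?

34.8 Ma

age = offset / rate = 1740 m / (0.00500 cm/yr) = 3.48e+07 yr = 34.8 Ma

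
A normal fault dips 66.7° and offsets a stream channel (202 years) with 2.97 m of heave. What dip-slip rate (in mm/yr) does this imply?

dip-slip = heave / cos(dip) = 2.97 m / cos(66.7°) = 7.509 m
rate = 7.509 m / 202 years = 0.0372 m/yr = 37.2 mm/yr

37.2 mm/yr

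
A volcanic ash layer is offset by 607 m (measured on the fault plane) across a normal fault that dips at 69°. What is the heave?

heave = dip-slip × cos(dip) = 607 m × cos(69°) = 218 m

218 m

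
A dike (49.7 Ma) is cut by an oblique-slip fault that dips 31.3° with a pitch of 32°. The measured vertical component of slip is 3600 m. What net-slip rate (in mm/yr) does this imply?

dip-slip = throw / sin(dip) = 3600 / sin(31.3°) = 6929 m
net slip = dip-slip / sin(rake) = 6929 / sin(32°) = 13080 m
rate = 13080 m / 49.7 Ma = 0.000263 m/yr = 0.263 mm/yr

0.263 mm/yr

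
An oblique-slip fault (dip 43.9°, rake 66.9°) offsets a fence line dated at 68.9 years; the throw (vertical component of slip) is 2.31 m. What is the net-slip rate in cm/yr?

5.26 cm/yr

dip-slip = throw / sin(dip) = 2.31 / sin(43.9°) = 3.331 m
net slip = dip-slip / sin(rake) = 3.331 / sin(66.9°) = 3.622 m
rate = 3.622 m / 68.9 years = 0.0526 m/yr = 5.26 cm/yr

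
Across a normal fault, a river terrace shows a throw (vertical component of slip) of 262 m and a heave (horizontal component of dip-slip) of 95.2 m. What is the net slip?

279 m

net slip = √(throw² + heave²) = √(262² + 95.2²) = 279 m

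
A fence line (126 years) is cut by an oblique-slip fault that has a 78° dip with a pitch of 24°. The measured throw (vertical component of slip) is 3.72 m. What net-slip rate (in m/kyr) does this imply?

74.2 m/kyr

dip-slip = throw / sin(dip) = 3.72 / sin(78°) = 3.803 m
net slip = dip-slip / sin(rake) = 3.803 / sin(24°) = 9.350 m
rate = 9.350 m / 126 years = 0.0742 m/yr = 74.2 m/kyr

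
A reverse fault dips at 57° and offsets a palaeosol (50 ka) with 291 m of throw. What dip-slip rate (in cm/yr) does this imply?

dip-slip = throw / sin(dip) = 291 m / sin(57°) = 347 m
rate = 347 m / 50 ka = 0.00694 m/yr = 0.694 cm/yr

0.694 cm/yr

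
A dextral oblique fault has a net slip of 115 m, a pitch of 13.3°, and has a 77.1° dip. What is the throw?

25.8 m

dip-slip = net slip × sin(rake) = 115 m × sin(13.3°) = 26.46 m
throw = dip-slip × sin(dip) = 26.46 × sin(77.1°) = 25.8 m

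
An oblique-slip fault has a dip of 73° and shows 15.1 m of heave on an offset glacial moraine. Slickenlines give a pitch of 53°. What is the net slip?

64.7 m

dip-slip = heave / cos(dip) = 15.1 / cos(73°) = 51.65 m
net slip = dip-slip / sin(rake) = 51.65 / sin(53°) = 64.7 m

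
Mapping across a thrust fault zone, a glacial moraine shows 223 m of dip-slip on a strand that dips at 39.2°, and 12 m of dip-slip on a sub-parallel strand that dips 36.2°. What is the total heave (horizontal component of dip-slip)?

182 m

heave_A = 223 × cos(39.2°) = 172.8 m
heave_B = 12 × cos(36.2°) = 9.684 m
total = 172.8 + 9.684 = 182 m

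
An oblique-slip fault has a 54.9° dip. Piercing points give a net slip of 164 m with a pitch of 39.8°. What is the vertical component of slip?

dip-slip = net slip × sin(rake) = 164 m × sin(39.8°) = 105 m
throw = dip-slip × sin(dip) = 105 × sin(54.9°) = 85.9 m

85.9 m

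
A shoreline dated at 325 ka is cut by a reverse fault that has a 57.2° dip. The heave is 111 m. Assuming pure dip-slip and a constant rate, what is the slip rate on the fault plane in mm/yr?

dip-slip = heave / cos(dip) = 111 m / cos(57.2°) = 204.9 m
rate = 204.9 m / 325 ka = 0.000630 m/yr = 0.630 mm/yr

0.630 mm/yr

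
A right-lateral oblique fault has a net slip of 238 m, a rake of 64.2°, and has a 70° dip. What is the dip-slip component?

214 m

dip-slip = net slip × sin(rake) = 238 m × sin(64.2°) = 214 m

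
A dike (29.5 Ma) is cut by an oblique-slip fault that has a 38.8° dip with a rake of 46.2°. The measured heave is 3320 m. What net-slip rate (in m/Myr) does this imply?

dip-slip = heave / cos(dip) = 3320 / cos(38.8°) = 4260 m
net slip = dip-slip / sin(rake) = 4260 / sin(46.2°) = 5902 m
rate = 5902 m / 29.5 Ma = 0.000200 m/yr = 200 m/Myr

200 m/Myr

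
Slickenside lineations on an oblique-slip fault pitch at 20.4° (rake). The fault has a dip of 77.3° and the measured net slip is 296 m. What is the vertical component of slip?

101 m

dip-slip = net slip × sin(rake) = 296 m × sin(20.4°) = 103.2 m
throw = dip-slip × sin(dip) = 103.2 × sin(77.3°) = 101 m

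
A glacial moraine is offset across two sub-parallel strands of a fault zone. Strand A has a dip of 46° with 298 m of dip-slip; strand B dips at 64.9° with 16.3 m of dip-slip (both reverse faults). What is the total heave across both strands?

214 m

heave_A = 298 × cos(46°) = 207 m
heave_B = 16.3 × cos(64.9°) = 6.914 m
total = 207 + 6.914 = 214 m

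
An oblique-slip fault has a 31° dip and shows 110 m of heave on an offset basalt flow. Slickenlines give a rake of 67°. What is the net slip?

dip-slip = heave / cos(dip) = 110 / cos(31°) = 128.3 m
net slip = dip-slip / sin(rake) = 128.3 / sin(67°) = 139 m

139 m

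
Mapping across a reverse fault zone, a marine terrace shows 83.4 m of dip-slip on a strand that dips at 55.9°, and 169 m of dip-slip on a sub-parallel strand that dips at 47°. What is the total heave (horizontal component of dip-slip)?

heave_A = 83.4 × cos(55.9°) = 46.76 m
heave_B = 169 × cos(47°) = 115.3 m
total = 46.76 + 115.3 = 162 m

162 m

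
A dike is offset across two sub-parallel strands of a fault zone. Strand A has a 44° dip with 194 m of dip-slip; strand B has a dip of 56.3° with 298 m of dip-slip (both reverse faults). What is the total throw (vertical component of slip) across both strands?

383 m

throw_A = 194 × sin(44°) = 134.8 m
throw_B = 298 × sin(56.3°) = 247.9 m
total = 134.8 + 247.9 = 383 m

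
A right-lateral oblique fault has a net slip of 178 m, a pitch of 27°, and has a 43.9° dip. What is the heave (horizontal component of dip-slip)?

dip-slip = net slip × sin(rake) = 178 m × sin(27°) = 80.81 m
heave = dip-slip × cos(dip) = 80.81 × cos(43.9°) = 58.2 m

58.2 m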